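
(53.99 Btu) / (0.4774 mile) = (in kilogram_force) 7.56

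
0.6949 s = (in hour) 0.000193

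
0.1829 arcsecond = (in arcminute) 0.003048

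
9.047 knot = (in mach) 0.01367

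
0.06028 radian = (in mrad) 60.28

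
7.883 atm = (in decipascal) 7.987e+06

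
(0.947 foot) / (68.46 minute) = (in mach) 2.064e-07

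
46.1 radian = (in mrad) 4.61e+04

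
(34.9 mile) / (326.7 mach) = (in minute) 0.008415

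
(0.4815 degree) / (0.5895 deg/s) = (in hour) 0.0002269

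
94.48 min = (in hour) 1.575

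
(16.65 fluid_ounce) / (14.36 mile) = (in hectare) 2.131e-12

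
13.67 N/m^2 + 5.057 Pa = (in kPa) 0.01873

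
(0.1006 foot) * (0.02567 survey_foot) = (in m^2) 0.0002399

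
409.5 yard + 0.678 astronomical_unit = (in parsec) 3.287e-06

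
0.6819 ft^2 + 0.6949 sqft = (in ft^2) 1.377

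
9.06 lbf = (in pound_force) 9.06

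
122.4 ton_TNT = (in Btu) 4.854e+08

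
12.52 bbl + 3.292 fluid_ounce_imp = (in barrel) 12.52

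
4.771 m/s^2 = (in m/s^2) 4.771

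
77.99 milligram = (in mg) 77.99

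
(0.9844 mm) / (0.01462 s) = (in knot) 0.1309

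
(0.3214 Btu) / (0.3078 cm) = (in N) 1.102e+05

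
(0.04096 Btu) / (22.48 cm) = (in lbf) 43.22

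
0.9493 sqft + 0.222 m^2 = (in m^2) 0.3102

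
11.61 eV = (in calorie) 4.446e-19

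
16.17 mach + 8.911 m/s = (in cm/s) 5.515e+05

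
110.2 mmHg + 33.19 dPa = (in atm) 0.145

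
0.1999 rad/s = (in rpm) 1.909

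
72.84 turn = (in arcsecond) 9.44e+07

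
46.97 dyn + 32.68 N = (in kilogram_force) 3.332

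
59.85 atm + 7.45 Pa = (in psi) 879.6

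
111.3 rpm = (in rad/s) 11.66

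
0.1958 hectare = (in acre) 0.4838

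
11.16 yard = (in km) 0.0102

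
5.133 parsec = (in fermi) 1.584e+32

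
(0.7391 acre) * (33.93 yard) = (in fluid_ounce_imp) 3.266e+09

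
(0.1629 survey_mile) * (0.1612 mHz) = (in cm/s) 4.226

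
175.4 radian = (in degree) 1.005e+04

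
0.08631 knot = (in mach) 0.0001304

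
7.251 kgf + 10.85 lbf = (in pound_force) 26.84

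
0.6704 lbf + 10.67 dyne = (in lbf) 0.6704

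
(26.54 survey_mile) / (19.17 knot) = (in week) 0.007161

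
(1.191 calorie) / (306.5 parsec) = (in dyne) 5.269e-14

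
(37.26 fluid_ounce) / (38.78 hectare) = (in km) 2.841e-12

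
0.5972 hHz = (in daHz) 5.972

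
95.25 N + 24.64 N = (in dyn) 1.199e+07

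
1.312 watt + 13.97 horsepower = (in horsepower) 13.97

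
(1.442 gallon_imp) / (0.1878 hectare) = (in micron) 3.491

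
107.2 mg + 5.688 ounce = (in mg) 1.614e+05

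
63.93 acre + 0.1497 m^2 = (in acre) 63.93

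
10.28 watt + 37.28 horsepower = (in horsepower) 37.29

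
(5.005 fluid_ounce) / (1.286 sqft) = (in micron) 1239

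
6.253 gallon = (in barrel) 0.1489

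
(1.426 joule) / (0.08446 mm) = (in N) 1.688e+04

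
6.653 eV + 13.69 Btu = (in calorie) 3452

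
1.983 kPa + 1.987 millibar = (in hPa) 21.82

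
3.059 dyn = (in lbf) 6.877e-06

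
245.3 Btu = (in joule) 2.588e+05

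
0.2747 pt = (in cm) 0.009691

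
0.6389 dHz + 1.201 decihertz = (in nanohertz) 1.84e+08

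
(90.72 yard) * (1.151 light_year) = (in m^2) 9.033e+17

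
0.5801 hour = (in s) 2088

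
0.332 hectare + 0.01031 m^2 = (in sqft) 3.574e+04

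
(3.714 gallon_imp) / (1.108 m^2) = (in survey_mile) 9.469e-06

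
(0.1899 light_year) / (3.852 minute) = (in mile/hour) 1.739e+13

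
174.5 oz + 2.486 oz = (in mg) 5.017e+06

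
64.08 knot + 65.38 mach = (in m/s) 2.229e+04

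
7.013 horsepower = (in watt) 5230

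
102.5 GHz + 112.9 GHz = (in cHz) 2.154e+13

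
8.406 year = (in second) 2.651e+08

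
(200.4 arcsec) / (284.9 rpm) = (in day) 3.769e-10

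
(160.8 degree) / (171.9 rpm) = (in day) 1.804e-06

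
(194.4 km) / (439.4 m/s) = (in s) 442.4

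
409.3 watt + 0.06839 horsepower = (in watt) 460.3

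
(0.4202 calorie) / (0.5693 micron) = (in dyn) 3.088e+11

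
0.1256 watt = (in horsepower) 0.0001684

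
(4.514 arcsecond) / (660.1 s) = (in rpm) 3.166e-07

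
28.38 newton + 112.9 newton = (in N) 141.3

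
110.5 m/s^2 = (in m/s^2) 110.5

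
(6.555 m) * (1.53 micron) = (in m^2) 1.003e-05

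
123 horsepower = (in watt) 9.172e+04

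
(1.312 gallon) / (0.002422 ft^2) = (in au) 1.475e-10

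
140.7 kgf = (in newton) 1380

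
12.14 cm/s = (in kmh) 0.437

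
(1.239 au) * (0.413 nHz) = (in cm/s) 7655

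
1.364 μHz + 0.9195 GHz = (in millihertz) 9.195e+11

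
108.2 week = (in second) 6.544e+07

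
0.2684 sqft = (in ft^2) 0.2684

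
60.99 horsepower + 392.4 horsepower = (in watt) 3.381e+05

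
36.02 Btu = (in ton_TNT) 9.083e-06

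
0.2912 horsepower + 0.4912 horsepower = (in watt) 583.4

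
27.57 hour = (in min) 1654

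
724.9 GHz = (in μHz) 7.249e+17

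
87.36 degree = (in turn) 0.2427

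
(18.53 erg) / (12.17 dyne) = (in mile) 9.461e-06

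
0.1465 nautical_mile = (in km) 0.2713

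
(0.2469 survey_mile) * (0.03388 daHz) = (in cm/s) 1.346e+04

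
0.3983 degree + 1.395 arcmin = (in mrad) 7.357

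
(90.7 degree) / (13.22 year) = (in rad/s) 3.797e-09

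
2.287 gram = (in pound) 0.005042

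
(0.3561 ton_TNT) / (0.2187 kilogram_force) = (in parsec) 2.251e-08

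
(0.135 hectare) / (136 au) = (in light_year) 7.014e-27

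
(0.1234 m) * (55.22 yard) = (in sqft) 67.07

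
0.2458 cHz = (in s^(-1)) 0.002458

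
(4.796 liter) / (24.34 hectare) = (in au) 1.317e-19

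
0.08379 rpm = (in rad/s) 0.008774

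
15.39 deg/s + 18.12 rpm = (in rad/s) 2.166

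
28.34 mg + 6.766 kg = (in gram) 6766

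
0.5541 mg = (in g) 0.0005541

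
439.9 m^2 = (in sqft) 4735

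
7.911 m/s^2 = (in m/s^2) 7.911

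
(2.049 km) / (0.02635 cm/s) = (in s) 7.776e+06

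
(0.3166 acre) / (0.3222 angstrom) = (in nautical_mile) 2.147e+10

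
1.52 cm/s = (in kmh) 0.05472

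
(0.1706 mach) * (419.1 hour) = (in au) 0.0005859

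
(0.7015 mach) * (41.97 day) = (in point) 2.455e+12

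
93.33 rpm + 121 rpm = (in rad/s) 22.44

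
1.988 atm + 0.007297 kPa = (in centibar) 201.4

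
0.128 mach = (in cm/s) 4358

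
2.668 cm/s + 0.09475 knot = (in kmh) 0.2715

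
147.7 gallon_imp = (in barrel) 4.223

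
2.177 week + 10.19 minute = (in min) 2.195e+04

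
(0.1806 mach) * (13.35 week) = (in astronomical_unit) 0.003319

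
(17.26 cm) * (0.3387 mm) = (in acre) 1.445e-08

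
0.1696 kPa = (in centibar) 0.1696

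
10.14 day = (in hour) 243.4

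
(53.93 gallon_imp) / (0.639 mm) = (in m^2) 383.7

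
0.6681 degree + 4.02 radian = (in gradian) 256.7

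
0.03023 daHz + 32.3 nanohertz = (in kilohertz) 0.0003023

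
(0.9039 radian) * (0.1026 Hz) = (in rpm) 0.8856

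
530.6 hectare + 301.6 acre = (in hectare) 652.7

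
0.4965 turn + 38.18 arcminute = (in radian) 3.131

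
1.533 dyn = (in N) 1.533e-05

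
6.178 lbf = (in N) 27.48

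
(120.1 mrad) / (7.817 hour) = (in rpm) 4.075e-05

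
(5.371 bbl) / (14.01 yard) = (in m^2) 0.06666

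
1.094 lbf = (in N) 4.866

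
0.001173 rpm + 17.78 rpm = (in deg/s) 106.7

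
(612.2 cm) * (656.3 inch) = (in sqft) 1098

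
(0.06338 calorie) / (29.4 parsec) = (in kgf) 2.981e-20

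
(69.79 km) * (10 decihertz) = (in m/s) 6.979e+04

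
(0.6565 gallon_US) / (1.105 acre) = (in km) 5.557e-10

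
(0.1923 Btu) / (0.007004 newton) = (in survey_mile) 18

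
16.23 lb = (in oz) 259.7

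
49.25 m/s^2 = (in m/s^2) 49.25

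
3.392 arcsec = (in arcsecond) 3.392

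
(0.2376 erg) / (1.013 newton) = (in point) 6.649e-05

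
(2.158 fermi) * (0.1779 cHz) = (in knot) 7.463e-18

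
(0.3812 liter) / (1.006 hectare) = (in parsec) 1.228e-24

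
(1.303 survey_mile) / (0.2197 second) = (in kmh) 3.436e+04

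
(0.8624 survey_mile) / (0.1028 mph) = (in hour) 8.389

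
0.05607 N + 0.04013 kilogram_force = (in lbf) 0.1011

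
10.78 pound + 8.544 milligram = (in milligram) 4.89e+06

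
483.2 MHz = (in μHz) 4.832e+14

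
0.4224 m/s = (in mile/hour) 0.9449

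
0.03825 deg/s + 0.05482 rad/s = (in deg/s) 3.179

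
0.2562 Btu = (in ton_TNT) 6.46e-08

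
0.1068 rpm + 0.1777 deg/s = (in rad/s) 0.01429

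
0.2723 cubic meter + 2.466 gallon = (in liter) 281.6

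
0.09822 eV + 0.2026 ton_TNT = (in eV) 5.291e+27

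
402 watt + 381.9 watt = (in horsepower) 1.051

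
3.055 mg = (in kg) 3.055e-06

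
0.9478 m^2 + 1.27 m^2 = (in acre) 0.000548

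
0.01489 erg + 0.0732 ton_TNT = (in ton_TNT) 0.0732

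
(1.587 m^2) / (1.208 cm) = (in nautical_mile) 0.07094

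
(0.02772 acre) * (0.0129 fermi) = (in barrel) 9.102e-15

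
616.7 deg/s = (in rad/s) 10.76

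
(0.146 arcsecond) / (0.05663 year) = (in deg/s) 2.271e-11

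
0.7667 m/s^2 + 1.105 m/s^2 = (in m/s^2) 1.872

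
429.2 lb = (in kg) 194.7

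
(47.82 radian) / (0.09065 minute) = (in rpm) 83.96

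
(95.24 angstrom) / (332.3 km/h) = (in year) 3.272e-18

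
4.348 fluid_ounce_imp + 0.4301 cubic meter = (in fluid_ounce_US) 1.455e+04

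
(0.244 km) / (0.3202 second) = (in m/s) 762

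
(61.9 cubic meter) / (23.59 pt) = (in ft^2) 8.006e+04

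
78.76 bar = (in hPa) 7.876e+04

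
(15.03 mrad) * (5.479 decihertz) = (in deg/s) 0.4718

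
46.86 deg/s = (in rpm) 7.81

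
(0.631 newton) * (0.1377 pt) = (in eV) 1.913e+14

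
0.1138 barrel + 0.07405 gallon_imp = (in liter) 18.43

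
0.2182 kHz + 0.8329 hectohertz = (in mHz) 3.015e+05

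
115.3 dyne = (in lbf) 0.0002592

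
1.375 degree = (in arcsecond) 4950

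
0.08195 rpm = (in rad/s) 0.008582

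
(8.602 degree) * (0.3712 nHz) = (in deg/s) 3.193e-09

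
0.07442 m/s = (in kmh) 0.2679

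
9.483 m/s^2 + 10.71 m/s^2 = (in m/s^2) 20.19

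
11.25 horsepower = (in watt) 8389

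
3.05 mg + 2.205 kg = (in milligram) 2.205e+06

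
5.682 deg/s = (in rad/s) 0.09917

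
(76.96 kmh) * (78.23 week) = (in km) 1.011e+06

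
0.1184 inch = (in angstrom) 3.007e+07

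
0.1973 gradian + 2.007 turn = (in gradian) 803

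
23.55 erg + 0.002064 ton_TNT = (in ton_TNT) 0.002064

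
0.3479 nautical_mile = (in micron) 6.443e+08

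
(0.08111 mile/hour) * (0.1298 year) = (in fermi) 1.484e+20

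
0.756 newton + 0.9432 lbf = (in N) 4.952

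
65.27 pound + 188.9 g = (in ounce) 1051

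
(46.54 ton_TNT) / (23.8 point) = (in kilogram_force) 2.365e+12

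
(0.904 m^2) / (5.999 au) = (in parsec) 3.264e-29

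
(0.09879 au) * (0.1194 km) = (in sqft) 1.899e+13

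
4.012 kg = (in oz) 141.5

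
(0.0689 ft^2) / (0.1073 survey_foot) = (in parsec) 6.343e-18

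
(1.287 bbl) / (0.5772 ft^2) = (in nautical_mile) 0.00206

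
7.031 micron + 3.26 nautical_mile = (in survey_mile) 3.752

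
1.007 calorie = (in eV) 2.63e+19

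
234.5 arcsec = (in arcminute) 3.908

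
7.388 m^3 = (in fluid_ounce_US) 2.498e+05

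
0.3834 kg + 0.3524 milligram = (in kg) 0.3834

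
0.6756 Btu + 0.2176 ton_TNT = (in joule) 9.104e+08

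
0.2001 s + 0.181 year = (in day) 66.07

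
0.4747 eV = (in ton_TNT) 1.818e-29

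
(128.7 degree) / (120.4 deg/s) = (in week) 1.767e-06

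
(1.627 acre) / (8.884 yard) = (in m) 810.5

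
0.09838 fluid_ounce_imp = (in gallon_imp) 0.0006149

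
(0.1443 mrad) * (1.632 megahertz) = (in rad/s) 235.5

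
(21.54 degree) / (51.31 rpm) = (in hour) 1.944e-05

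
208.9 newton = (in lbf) 46.96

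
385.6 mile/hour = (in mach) 0.5063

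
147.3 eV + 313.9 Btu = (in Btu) 313.9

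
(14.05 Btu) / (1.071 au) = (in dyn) 0.009252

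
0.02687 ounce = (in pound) 0.001679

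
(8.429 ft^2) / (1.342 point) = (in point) 4.689e+06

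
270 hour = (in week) 1.607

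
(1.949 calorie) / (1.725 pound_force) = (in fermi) 1.063e+15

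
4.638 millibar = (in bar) 0.004638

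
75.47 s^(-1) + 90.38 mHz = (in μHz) 7.556e+07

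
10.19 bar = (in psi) 147.8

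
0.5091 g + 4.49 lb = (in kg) 2.037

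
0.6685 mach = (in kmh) 819.4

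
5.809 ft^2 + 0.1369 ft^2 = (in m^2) 0.5524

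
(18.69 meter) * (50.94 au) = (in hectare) 1.424e+10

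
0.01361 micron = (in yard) 1.488e-08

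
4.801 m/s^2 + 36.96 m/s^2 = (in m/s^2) 41.76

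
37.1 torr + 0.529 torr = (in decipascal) 5.017e+04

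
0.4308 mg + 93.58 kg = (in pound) 206.3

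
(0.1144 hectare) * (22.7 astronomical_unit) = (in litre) 3.885e+18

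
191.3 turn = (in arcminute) 4.132e+06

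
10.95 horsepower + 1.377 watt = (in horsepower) 10.95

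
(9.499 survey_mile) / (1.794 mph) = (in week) 0.03152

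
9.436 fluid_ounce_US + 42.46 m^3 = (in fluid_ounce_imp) 1.494e+06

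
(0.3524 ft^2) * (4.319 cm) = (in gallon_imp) 0.311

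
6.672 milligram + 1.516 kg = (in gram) 1516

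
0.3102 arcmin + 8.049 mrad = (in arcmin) 27.98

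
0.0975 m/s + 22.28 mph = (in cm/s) 1006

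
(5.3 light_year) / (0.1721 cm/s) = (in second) 2.914e+19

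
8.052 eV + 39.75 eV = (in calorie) 1.83e-18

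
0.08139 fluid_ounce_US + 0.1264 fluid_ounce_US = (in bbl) 3.865e-05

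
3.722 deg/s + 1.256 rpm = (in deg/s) 11.26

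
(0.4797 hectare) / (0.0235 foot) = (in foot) 2.197e+06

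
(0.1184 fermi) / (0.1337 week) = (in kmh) 5.271e-21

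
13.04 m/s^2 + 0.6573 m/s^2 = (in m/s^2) 13.7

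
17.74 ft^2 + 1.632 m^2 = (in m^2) 3.28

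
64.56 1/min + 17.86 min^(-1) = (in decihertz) 13.74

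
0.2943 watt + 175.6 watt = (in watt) 175.9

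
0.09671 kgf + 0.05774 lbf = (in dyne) 1.205e+05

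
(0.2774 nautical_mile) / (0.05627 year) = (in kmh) 0.001042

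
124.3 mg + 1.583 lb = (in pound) 1.583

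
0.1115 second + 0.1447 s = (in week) 4.236e-07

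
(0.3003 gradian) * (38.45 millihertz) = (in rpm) 0.001732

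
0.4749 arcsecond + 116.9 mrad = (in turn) 0.01861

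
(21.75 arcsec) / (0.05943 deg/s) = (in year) 3.224e-09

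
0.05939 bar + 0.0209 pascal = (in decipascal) 5.939e+04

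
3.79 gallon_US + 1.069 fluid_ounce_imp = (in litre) 14.38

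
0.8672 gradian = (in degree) 0.7805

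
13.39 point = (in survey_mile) 2.935e-06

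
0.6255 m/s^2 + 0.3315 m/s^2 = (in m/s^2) 0.957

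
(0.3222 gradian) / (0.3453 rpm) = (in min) 0.002333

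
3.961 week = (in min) 3.993e+04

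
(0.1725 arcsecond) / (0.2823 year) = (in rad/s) 9.394e-14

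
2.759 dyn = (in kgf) 2.813e-06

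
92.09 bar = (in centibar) 9209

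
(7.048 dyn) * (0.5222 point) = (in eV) 8.104e+10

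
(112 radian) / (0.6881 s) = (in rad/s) 162.8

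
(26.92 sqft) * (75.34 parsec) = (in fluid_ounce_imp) 2.046e+23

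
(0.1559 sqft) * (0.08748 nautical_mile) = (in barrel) 14.76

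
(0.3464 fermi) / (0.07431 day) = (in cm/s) 5.395e-18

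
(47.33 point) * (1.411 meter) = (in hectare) 2.356e-06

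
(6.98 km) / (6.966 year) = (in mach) 9.331e-08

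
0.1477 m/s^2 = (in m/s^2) 0.1477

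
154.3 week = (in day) 1080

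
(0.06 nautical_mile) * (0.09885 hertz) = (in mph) 24.57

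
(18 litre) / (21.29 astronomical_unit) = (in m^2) 5.652e-15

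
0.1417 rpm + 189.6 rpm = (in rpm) 189.7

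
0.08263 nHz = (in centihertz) 8.263e-09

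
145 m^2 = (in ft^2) 1561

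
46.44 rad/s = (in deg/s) 2661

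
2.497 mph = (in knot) 2.17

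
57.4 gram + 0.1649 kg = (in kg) 0.2223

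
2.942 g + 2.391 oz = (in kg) 0.07073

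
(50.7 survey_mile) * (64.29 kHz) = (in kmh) 1.888e+10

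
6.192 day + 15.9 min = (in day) 6.203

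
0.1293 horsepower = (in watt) 96.42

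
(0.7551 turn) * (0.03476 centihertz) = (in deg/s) 0.09449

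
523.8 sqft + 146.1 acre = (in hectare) 59.13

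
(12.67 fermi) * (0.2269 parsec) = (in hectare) 0.008871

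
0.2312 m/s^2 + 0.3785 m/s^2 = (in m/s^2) 0.6097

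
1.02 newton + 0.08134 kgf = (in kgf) 0.1854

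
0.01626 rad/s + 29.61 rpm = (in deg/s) 178.6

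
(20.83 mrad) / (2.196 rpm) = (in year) 2.872e-09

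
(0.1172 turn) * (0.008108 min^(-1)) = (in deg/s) 0.005702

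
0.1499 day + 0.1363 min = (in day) 0.15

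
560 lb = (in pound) 560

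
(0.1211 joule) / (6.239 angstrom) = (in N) 1.941e+08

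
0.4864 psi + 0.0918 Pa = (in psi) 0.4864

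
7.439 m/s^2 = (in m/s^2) 7.439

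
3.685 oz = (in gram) 104.5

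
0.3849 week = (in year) 0.007382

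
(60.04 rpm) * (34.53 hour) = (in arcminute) 2.687e+09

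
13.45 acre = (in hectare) 5.443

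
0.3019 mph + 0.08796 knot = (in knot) 0.3503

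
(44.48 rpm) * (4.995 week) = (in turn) 2.24e+06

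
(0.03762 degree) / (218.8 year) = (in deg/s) 5.452e-12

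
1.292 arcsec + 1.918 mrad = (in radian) 0.001924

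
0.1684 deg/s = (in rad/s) 0.002939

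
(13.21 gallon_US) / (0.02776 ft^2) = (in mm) 1.939e+04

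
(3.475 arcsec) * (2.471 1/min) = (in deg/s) 3.975e-05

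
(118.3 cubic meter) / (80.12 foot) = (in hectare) 0.0004844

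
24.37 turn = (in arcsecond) 3.158e+07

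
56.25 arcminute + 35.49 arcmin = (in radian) 0.02669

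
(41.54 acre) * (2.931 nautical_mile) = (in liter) 9.125e+11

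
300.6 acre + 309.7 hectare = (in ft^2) 4.643e+07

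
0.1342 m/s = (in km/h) 0.4831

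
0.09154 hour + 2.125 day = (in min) 3065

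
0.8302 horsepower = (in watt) 619.1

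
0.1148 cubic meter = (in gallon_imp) 25.25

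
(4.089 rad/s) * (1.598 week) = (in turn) 6.29e+05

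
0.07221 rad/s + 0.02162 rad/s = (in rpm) 0.896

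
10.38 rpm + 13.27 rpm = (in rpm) 23.65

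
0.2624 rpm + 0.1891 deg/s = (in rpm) 0.2939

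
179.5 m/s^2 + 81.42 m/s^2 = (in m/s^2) 260.9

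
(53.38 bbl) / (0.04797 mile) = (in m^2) 0.1099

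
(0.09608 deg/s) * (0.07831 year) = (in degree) 2.373e+05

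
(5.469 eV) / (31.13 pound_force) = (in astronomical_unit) 4.23e-32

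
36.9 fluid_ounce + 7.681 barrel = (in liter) 1222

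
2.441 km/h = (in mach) 0.001991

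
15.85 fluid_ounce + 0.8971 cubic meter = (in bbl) 5.646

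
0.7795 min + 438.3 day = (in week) 62.61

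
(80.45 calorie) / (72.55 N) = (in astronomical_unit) 3.101e-11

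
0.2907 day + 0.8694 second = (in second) 2.512e+04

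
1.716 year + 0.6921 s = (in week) 89.48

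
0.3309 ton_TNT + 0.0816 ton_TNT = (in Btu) 1.636e+06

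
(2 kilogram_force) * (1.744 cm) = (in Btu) 0.0003242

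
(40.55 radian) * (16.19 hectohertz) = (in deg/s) 3.761e+06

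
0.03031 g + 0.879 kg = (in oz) 31.01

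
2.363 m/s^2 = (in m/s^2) 2.363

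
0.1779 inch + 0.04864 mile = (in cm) 7828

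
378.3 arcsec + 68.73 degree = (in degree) 68.84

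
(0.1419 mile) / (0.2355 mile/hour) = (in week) 0.003587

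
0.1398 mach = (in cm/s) 4760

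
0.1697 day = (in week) 0.02424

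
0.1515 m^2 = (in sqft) 1.631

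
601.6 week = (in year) 11.54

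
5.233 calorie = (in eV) 1.367e+20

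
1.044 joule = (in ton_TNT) 2.495e-10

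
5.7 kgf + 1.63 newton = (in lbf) 12.93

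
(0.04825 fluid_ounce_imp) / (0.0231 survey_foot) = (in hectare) 1.947e-08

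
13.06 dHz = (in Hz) 1.306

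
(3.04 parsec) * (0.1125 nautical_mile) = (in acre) 4.829e+15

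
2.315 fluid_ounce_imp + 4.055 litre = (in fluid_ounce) 139.3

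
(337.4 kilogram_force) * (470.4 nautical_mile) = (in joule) 2.883e+09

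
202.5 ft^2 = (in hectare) 0.001881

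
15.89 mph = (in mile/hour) 15.89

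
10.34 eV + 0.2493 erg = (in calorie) 5.958e-09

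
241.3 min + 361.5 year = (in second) 1.14e+10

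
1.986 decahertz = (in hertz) 19.86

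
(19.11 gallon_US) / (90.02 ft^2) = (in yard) 0.00946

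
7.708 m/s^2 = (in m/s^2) 7.708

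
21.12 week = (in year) 0.405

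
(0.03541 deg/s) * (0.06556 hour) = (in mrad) 145.9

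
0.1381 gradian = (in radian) 0.002169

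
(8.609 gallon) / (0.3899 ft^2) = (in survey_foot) 2.952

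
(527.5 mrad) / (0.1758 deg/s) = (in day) 0.00199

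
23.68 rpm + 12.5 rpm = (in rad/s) 3.789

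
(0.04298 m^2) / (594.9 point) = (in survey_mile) 0.0001273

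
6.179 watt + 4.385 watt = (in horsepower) 0.01417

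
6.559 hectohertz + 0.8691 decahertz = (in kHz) 0.6646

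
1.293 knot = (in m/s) 0.6652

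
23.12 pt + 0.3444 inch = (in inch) 0.6655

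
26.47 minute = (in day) 0.01838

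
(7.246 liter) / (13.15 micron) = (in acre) 0.1362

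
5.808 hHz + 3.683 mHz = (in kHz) 0.5808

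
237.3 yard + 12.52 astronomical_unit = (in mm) 1.873e+15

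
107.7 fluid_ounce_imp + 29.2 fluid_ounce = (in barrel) 0.02468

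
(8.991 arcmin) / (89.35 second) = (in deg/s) 0.001677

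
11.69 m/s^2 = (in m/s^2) 11.69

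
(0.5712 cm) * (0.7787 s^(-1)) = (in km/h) 0.01601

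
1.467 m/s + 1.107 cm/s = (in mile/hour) 3.306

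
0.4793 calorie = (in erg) 2.005e+07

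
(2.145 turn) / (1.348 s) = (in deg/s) 572.8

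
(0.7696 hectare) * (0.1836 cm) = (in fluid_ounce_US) 4.778e+05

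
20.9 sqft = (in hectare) 0.0001942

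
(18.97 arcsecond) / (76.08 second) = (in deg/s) 6.926e-05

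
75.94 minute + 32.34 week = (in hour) 5434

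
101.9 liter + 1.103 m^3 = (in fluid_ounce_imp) 4.241e+04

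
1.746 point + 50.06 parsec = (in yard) 1.689e+18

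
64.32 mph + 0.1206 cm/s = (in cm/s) 2875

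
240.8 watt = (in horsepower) 0.3229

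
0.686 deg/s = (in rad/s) 0.01197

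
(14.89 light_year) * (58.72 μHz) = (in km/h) 2.978e+13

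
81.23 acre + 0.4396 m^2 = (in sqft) 3.538e+06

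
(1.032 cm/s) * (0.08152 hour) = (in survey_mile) 0.001882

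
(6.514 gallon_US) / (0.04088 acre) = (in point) 0.4225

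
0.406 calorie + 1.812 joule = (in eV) 2.191e+19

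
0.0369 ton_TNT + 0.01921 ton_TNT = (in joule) 2.348e+08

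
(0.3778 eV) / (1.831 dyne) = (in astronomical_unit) 2.21e-26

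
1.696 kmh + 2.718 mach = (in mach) 2.719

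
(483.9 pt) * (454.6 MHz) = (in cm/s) 7.76e+09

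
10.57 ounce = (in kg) 0.2997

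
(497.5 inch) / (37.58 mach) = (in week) 1.633e-09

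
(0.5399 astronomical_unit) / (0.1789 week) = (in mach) 2192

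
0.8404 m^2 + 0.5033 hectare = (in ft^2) 5.418e+04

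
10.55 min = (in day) 0.007326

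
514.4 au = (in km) 7.695e+10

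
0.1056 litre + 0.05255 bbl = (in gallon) 2.235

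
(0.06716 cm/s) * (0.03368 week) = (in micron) 1.368e+07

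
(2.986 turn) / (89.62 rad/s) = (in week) 3.461e-07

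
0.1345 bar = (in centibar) 13.45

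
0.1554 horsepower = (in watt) 115.9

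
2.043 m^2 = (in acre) 0.0005048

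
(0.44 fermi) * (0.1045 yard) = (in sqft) 4.526e-16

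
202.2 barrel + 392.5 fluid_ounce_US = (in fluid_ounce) 1.087e+06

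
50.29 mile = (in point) 2.294e+08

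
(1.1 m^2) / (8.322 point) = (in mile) 0.2328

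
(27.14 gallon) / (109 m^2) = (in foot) 0.003092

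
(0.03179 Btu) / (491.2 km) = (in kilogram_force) 6.963e-06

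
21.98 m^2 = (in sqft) 236.6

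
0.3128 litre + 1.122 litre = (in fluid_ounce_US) 48.52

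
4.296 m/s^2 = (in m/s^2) 4.296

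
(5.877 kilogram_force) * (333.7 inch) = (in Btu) 0.463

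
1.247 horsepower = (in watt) 929.9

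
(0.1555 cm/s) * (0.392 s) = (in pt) 1.728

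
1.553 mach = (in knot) 1028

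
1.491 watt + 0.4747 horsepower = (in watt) 355.5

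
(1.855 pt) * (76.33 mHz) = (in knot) 9.71e-05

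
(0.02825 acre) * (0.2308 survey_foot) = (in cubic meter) 8.042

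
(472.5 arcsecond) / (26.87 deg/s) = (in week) 8.076e-09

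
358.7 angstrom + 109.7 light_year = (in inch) 4.086e+19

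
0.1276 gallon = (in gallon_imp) 0.1062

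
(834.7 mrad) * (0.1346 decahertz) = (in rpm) 10.73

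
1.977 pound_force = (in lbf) 1.977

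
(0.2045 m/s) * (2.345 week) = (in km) 290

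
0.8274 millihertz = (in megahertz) 8.274e-10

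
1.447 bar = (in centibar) 144.7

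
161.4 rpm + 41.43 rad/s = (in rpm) 557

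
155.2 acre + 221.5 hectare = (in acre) 702.5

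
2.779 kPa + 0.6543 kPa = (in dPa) 3.433e+04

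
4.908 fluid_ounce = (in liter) 0.1451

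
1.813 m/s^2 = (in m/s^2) 1.813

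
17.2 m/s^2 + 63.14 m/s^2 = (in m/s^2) 80.34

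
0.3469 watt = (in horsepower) 0.0004652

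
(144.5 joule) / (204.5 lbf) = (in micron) 1.589e+05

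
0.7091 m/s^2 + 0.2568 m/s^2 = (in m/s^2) 0.9659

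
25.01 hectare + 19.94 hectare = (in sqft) 4.838e+06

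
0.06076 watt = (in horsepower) 8.148e-05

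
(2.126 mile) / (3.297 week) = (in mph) 0.003838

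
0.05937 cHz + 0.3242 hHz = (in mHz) 3.242e+04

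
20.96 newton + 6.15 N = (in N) 27.11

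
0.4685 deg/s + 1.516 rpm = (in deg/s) 9.564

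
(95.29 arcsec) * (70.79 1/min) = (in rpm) 0.005205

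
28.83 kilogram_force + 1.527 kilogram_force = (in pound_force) 66.93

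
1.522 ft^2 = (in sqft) 1.522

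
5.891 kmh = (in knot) 3.181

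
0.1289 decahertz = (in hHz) 0.01289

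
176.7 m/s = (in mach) 0.5189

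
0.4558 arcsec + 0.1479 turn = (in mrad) 929.3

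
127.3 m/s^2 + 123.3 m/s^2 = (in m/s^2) 250.6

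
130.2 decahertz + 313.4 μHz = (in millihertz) 1.302e+06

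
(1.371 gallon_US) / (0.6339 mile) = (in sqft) 5.476e-05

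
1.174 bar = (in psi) 17.03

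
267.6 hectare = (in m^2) 2.676e+06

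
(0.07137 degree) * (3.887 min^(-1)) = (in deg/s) 0.004624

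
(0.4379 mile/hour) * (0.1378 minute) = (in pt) 4588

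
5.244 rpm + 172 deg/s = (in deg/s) 203.5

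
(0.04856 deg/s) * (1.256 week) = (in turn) 102.5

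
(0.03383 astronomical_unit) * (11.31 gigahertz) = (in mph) 1.28e+20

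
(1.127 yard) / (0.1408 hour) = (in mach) 5.971e-06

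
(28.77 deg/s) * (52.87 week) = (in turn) 2.555e+06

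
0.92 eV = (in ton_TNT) 3.523e-29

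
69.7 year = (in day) 2.544e+04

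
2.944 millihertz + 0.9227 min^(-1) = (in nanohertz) 1.832e+07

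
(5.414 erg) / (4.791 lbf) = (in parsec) 8.233e-25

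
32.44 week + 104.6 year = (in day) 3.841e+04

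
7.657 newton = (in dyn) 7.657e+05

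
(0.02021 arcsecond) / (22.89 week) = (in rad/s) 7.078e-15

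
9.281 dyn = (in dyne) 9.281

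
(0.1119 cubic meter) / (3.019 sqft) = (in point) 1131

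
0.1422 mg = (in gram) 0.0001422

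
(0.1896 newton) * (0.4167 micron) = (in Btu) 7.488e-11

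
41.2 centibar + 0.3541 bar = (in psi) 11.11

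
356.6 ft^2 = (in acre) 0.008186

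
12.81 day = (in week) 1.83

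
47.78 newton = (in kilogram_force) 4.872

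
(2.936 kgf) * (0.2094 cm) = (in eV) 3.763e+17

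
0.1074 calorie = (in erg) 4.494e+06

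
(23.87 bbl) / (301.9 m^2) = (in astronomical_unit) 8.403e-14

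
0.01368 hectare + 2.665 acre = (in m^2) 1.092e+04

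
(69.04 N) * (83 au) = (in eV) 5.35e+33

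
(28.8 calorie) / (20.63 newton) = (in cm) 584.1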